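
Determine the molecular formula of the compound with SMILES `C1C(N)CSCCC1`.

Heavy atoms from the SMILES: 6 C, 1 N, 1 S.
Implicit hydrogens by atom environment:
  5 × C: 2 H each → 10
  1 × C: 1 H
  1 × N: 2 H
  1 × S: no H
  Total hydrogens = 13.
Molecular formula: C6H13NS

C6H13NS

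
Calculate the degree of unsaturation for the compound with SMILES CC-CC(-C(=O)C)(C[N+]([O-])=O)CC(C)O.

2

Molecular formula from the SMILES: C10H19NO4.
DoU = (2C + 2 + N − H − X)/2 = (2·10 + 2 + 1 − 19 − 0)/2 = 4/2 = 2.
(Structurally: 0 ring(s) + 2 π bond(s) = 2.)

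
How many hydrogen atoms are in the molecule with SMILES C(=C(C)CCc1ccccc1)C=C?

16

Hydrogens are implicit in SMILES; fill each atom to its normal valence:
  5 × C (aromatic): 1 H each → 5
  3 × C: 2 H each → 6
  2 × C: 1 H each → 2
  1 × C: 3 H
  1 × C: no H
  1 × C (aromatic): no H
  Total hydrogens = 16.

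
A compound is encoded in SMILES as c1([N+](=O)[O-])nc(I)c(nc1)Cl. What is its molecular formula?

C4HClIN3O2

Heavy atoms from the SMILES: 4 C, 1 Cl, 1 I, 3 N, 2 O.
Implicit hydrogens by atom environment:
  3 × C (aromatic): no H
  2 × N (aromatic): no H
  1 × C (aromatic): 1 H
  1 × Cl: no H
  1 × I: no H
  1 × N (charge +1): no H
  1 × O: no H
  1 × O (charge -1): no H
  Total hydrogens = 1.
Molecular formula: C4HClIN3O2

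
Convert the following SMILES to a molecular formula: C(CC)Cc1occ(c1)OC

C9H14O2

Heavy atoms from the SMILES: 9 C, 2 O.
Implicit hydrogens by atom environment:
  3 × C: 2 H each → 6
  2 × C: 3 H each → 6
  2 × C (aromatic): 1 H each → 2
  2 × C (aromatic): no H
  1 × O (aromatic): no H
  1 × O: no H
  Total hydrogens = 14.
Molecular formula: C9H14O2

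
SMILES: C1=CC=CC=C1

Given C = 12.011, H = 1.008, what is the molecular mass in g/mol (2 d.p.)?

78.11

Molecular formula: C6H6.
M = 6×12.011 + 6×1.008 = 78.11 g/mol.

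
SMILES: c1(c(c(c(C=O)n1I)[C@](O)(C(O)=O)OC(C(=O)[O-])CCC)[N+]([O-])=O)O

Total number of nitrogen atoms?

The symbol for nitrogen appears 2 times in the SMILES.

2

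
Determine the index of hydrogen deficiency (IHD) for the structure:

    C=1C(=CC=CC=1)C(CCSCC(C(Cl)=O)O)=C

Molecular formula from the SMILES: C13H15ClO2S.
DoU = (2C + 2 + N − H − X)/2 = (2·13 + 2 + 0 − 15 − 1)/2 = 12/2 = 6.
(Structurally: 1 ring(s) + 5 π bond(s) = 6.)

6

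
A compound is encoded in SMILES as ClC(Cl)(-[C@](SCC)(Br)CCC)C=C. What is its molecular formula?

C9H15BrCl2S

Heavy atoms from the SMILES: 1 Br, 9 C, 2 Cl, 1 S.
Implicit hydrogens by atom environment:
  4 × C: 2 H each → 8
  2 × C: 3 H each → 6
  2 × C: no H
  2 × Cl: no H
  1 × Br: no H
  1 × C: 1 H
  1 × S: no H
  Total hydrogens = 15.
Molecular formula: C9H15BrCl2S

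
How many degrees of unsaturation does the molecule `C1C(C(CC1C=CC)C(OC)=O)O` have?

Molecular formula from the SMILES: C10H16O3.
DoU = (2C + 2 + N − H − X)/2 = (2·10 + 2 + 0 − 16 − 0)/2 = 6/2 = 3.
(Structurally: 1 ring(s) + 2 π bond(s) = 3.)

3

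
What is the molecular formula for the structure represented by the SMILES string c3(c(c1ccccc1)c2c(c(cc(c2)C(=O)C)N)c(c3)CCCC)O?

Heavy atoms from the SMILES: 22 C, 1 N, 2 O.
Implicit hydrogens by atom environment:
  8 × C (aromatic): 1 H each → 8
  8 × C (aromatic): no H
  3 × C: 2 H each → 6
  2 × C: 3 H each → 6
  1 × C: no H
  1 × N: 2 H
  1 × O: 1 H
  1 × O: no H
  Total hydrogens = 23.
Molecular formula: C22H23NO2

C22H23NO2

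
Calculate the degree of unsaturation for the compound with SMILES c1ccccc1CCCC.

4

Molecular formula from the SMILES: C10H14.
DoU = (2C + 2 + N − H − X)/2 = (2·10 + 2 + 0 − 14 − 0)/2 = 8/2 = 4.
(Structurally: 1 ring(s) + 3 π bond(s) = 4.)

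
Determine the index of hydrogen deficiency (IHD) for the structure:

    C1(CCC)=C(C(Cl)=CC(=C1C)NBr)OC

4

Molecular formula from the SMILES: C11H15BrClNO.
DoU = (2C + 2 + N − H − X)/2 = (2·11 + 2 + 1 − 15 − 2)/2 = 8/2 = 4.
(Structurally: 1 ring(s) + 3 π bond(s) = 4.)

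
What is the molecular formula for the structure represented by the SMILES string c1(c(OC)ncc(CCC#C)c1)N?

Heavy atoms from the SMILES: 10 C, 2 N, 1 O.
Implicit hydrogens by atom environment:
  3 × C (aromatic): no H
  2 × C: 2 H each → 4
  2 × C (aromatic): 1 H each → 2
  1 × C: 3 H
  1 × C: 1 H
  1 × C: no H
  1 × N: 2 H
  1 × N (aromatic): no H
  1 × O: no H
  Total hydrogens = 12.
Molecular formula: C10H12N2O

C10H12N2O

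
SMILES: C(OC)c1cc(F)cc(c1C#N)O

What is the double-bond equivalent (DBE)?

6

Molecular formula from the SMILES: C9H8FNO2.
DoU = (2C + 2 + N − H − X)/2 = (2·9 + 2 + 1 − 8 − 1)/2 = 12/2 = 6.
(Structurally: 1 ring(s) + 5 π bond(s) = 6.)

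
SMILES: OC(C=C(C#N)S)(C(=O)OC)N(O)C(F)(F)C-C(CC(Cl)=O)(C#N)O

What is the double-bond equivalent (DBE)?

7

Molecular formula from the SMILES: C12H12ClF2N3O6S.
DoU = (2C + 2 + N − H − X)/2 = (2·12 + 2 + 3 − 12 − 3)/2 = 14/2 = 7.
(Structurally: 0 ring(s) + 7 π bond(s) = 7.)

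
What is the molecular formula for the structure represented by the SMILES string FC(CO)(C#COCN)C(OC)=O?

Heavy atoms from the SMILES: 7 C, 1 F, 1 N, 4 O.
Implicit hydrogens by atom environment:
  4 × C: no H
  3 × O: no H
  2 × C: 2 H each → 4
  1 × C: 3 H
  1 × F: no H
  1 × N: 2 H
  1 × O: 1 H
  Total hydrogens = 10.
Molecular formula: C7H10FNO4

C7H10FNO4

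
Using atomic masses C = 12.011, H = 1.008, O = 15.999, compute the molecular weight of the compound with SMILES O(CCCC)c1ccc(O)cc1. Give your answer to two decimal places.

Molecular formula: C10H14O2.
M = 10×12.011 + 14×1.008 + 2×15.999 = 166.22 g/mol.

166.22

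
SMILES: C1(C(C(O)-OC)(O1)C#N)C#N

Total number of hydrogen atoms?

Hydrogens are implicit in SMILES; fill each atom to its normal valence:
  3 × C: no H
  2 × C: 1 H each → 2
  2 × N: no H
  2 × O: no H
  1 × C: 3 H
  1 × O: 1 H
  Total hydrogens = 6.

6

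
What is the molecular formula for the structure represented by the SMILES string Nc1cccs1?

C4H5NS

Heavy atoms from the SMILES: 4 C, 1 N, 1 S.
Implicit hydrogens by atom environment:
  3 × C (aromatic): 1 H each → 3
  1 × C (aromatic): no H
  1 × N: 2 H
  1 × S (aromatic): no H
  Total hydrogens = 5.
Molecular formula: C4H5NS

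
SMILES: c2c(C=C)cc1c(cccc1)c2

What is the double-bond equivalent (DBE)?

8

Molecular formula from the SMILES: C12H10.
DoU = (2C + 2 + N − H − X)/2 = (2·12 + 2 + 0 − 10 − 0)/2 = 16/2 = 8.
(Structurally: 2 ring(s) + 6 π bond(s) = 8.)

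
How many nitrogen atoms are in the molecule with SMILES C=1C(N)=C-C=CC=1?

1

The symbol for nitrogen appears 1 time in the SMILES.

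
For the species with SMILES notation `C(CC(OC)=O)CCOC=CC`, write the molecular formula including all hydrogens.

Heavy atoms from the SMILES: 9 C, 3 O.
Implicit hydrogens by atom environment:
  4 × C: 2 H each → 8
  3 × O: no H
  2 × C: 3 H each → 6
  2 × C: 1 H each → 2
  1 × C: no H
  Total hydrogens = 16.
Molecular formula: C9H16O3

C9H16O3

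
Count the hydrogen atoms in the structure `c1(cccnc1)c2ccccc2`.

Hydrogens are implicit in SMILES; fill each atom to its normal valence:
  9 × C (aromatic): 1 H each → 9
  2 × C (aromatic): no H
  1 × N (aromatic): no H
  Total hydrogens = 9.

9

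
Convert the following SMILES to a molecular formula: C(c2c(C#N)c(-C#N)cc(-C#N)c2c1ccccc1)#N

Heavy atoms from the SMILES: 16 C, 4 N.
Implicit hydrogens by atom environment:
  6 × C (aromatic): 1 H each → 6
  6 × C (aromatic): no H
  4 × C: no H
  4 × N: no H
  Total hydrogens = 6.
Molecular formula: C16H6N4

C16H6N4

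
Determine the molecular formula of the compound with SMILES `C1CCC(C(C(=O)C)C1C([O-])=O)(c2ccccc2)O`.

Heavy atoms from the SMILES: 15 C, 4 O.
Implicit hydrogens by atom environment:
  5 × C (aromatic): 1 H each → 5
  3 × C: 2 H each → 6
  3 × C: no H
  2 × C: 1 H each → 2
  2 × O: no H
  1 × C: 3 H
  1 × C (aromatic): no H
  1 × O: 1 H
  1 × O (charge -1): no H
  Total hydrogens = 17.
Net charge -1.
Molecular formula: C15H17O4-

C15H17O4-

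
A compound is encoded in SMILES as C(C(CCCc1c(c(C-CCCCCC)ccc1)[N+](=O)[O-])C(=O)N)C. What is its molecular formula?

C20H32N2O3

Heavy atoms from the SMILES: 20 C, 2 N, 3 O.
Implicit hydrogens by atom environment:
  10 × C: 2 H each → 20
  3 × C (aromatic): 1 H each → 3
  3 × C (aromatic): no H
  2 × C: 3 H each → 6
  2 × O: no H
  1 × C: 1 H
  1 × C: no H
  1 × N: 2 H
  1 × N (charge +1): no H
  1 × O (charge -1): no H
  Total hydrogens = 32.
Molecular formula: C20H32N2O3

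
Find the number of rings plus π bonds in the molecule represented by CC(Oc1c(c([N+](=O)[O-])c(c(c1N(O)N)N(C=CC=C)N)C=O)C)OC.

8

Molecular formula from the SMILES: C15H21N5O6.
DoU = (2C + 2 + N − H − X)/2 = (2·15 + 2 + 5 − 21 − 0)/2 = 16/2 = 8.
(Structurally: 1 ring(s) + 7 π bond(s) = 8.)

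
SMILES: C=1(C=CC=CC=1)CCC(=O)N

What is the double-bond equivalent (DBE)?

5

Molecular formula from the SMILES: C9H11NO.
DoU = (2C + 2 + N − H − X)/2 = (2·9 + 2 + 1 − 11 − 0)/2 = 10/2 = 5.
(Structurally: 1 ring(s) + 4 π bond(s) = 5.)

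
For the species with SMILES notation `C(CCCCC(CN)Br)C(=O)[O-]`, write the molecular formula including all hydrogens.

Heavy atoms from the SMILES: 1 Br, 8 C, 1 N, 2 O.
Implicit hydrogens by atom environment:
  6 × C: 2 H each → 12
  1 × Br: no H
  1 × C: 1 H
  1 × C: no H
  1 × N: 2 H
  1 × O: no H
  1 × O (charge -1): no H
  Total hydrogens = 15.
Net charge -1.
Molecular formula: C8H15BrNO2-

C8H15BrNO2-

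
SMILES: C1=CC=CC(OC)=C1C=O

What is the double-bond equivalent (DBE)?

5

Molecular formula from the SMILES: C8H8O2.
DoU = (2C + 2 + N − H − X)/2 = (2·8 + 2 + 0 − 8 − 0)/2 = 10/2 = 5.
(Structurally: 1 ring(s) + 4 π bond(s) = 5.)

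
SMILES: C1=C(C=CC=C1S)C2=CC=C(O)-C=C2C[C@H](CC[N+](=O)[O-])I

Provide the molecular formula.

Heavy atoms from the SMILES: 16 C, 1 I, 1 N, 3 O, 1 S.
Implicit hydrogens by atom environment:
  7 × C (aromatic): 1 H each → 7
  5 × C (aromatic): no H
  3 × C: 2 H each → 6
  1 × C: 1 H
  1 × I: no H
  1 × N (charge +1): no H
  1 × O: 1 H
  1 × O: no H
  1 × O (charge -1): no H
  1 × S: 1 H
  Total hydrogens = 16.
Molecular formula: C16H16INO3S

C16H16INO3S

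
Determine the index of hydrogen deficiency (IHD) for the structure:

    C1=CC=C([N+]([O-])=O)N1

Molecular formula from the SMILES: C4H4N2O2.
DoU = (2C + 2 + N − H − X)/2 = (2·4 + 2 + 2 − 4 − 0)/2 = 8/2 = 4.
(Structurally: 1 ring(s) + 3 π bond(s) = 4.)

4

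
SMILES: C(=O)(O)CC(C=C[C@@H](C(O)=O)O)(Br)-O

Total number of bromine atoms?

1

The symbol for bromine appears 1 time in the SMILES.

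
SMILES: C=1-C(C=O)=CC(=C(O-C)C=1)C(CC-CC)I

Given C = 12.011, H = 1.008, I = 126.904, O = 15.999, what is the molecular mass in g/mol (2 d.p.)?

Molecular formula: C13H17IO2.
M = 13×12.011 + 17×1.008 + 1×126.904 + 2×15.999 = 332.18 g/mol.

332.18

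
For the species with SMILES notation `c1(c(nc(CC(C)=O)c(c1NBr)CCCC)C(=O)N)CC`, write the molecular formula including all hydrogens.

Heavy atoms from the SMILES: 1 Br, 15 C, 3 N, 2 O.
Implicit hydrogens by atom environment:
  5 × C: 2 H each → 10
  5 × C (aromatic): no H
  3 × C: 3 H each → 9
  2 × C: no H
  2 × O: no H
  1 × Br: no H
  1 × N: 2 H
  1 × N: 1 H
  1 × N (aromatic): no H
  Total hydrogens = 22.
Molecular formula: C15H22BrN3O2

C15H22BrN3O2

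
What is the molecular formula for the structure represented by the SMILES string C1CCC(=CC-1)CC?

Heavy atoms from the SMILES: 8 C.
Implicit hydrogens by atom environment:
  5 × C: 2 H each → 10
  1 × C: 3 H
  1 × C: 1 H
  1 × C: no H
  Total hydrogens = 14.
Molecular formula: C8H14

C8H14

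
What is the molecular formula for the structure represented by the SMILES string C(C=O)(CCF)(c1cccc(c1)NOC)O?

Heavy atoms from the SMILES: 11 C, 1 F, 1 N, 3 O.
Implicit hydrogens by atom environment:
  4 × C (aromatic): 1 H each → 4
  2 × C: 2 H each → 4
  2 × C (aromatic): no H
  2 × O: no H
  1 × C: 3 H
  1 × C: 1 H
  1 × C: no H
  1 × F: no H
  1 × N: 1 H
  1 × O: 1 H
  Total hydrogens = 14.
Molecular formula: C11H14FNO3

C11H14FNO3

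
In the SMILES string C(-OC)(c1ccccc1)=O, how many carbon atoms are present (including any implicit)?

The symbol for carbon appears 8 times in the SMILES. Lowercase c denotes aromatic carbon and counts toward C.

8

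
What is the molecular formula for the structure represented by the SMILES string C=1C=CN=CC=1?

C5H5N

Heavy atoms from the SMILES: 5 C, 1 N.
Implicit hydrogens by atom environment:
  5 × C (aromatic): 1 H each → 5
  1 × N (aromatic): no H
  Total hydrogens = 5.
Molecular formula: C5H5N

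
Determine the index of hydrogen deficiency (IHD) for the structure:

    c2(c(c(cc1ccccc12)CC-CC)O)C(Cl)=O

Molecular formula from the SMILES: C15H15ClO2.
DoU = (2C + 2 + N − H − X)/2 = (2·15 + 2 + 0 − 15 − 1)/2 = 16/2 = 8.
(Structurally: 2 ring(s) + 6 π bond(s) = 8.)

8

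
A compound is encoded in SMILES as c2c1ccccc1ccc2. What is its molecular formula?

Heavy atoms from the SMILES: 10 C.
Implicit hydrogens by atom environment:
  8 × C (aromatic): 1 H each → 8
  2 × C (aromatic): no H
  Total hydrogens = 8.
Molecular formula: C10H8

C10H8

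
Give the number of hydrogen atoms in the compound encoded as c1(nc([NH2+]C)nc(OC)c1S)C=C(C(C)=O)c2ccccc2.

18

Hydrogens are implicit in SMILES; fill each atom to its normal valence:
  5 × C (aromatic): 1 H each → 5
  5 × C (aromatic): no H
  3 × C: 3 H each → 9
  2 × C: no H
  2 × N (aromatic): no H
  2 × O: no H
  1 × C: 1 H
  1 × N (charge +1): 2 H
  1 × S: 1 H
  Total hydrogens = 18.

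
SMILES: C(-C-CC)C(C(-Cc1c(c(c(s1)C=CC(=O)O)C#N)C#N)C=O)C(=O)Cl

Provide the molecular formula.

C18H17ClN2O4S

Heavy atoms from the SMILES: 18 C, 1 Cl, 2 N, 4 O, 1 S.
Implicit hydrogens by atom environment:
  5 × C: 1 H each → 5
  4 × C: 2 H each → 8
  4 × C (aromatic): no H
  4 × C: no H
  3 × O: no H
  2 × N: no H
  1 × C: 3 H
  1 × Cl: no H
  1 × O: 1 H
  1 × S (aromatic): no H
  Total hydrogens = 17.
Molecular formula: C18H17ClN2O4S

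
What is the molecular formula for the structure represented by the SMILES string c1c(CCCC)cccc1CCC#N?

Heavy atoms from the SMILES: 13 C, 1 N.
Implicit hydrogens by atom environment:
  5 × C: 2 H each → 10
  4 × C (aromatic): 1 H each → 4
  2 × C (aromatic): no H
  1 × C: 3 H
  1 × C: no H
  1 × N: no H
  Total hydrogens = 17.
Molecular formula: C13H17N

C13H17N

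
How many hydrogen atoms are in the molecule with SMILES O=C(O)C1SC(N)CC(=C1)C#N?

Hydrogens are implicit in SMILES; fill each atom to its normal valence:
  3 × C: 1 H each → 3
  3 × C: no H
  1 × C: 2 H
  1 × N: 2 H
  1 × N: no H
  1 × O: 1 H
  1 × O: no H
  1 × S: no H
  Total hydrogens = 8.

8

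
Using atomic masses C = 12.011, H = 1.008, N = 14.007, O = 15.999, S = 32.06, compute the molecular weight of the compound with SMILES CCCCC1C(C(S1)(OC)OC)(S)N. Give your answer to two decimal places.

237.38

Molecular formula: C9H19NO2S2.
M = 9×12.011 + 19×1.008 + 1×14.007 + 2×15.999 + 2×32.06 = 237.38 g/mol.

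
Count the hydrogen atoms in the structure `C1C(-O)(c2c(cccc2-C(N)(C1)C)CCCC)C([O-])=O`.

22

Hydrogens are implicit in SMILES; fill each atom to its normal valence:
  5 × C: 2 H each → 10
  3 × C (aromatic): 1 H each → 3
  3 × C (aromatic): no H
  3 × C: no H
  2 × C: 3 H each → 6
  1 × N: 2 H
  1 × O: 1 H
  1 × O: no H
  1 × O (charge -1): no H
  Total hydrogens = 22.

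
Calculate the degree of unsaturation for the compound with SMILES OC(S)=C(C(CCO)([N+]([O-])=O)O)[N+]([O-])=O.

3

Molecular formula from the SMILES: C5H8N2O7S.
DoU = (2C + 2 + N − H − X)/2 = (2·5 + 2 + 2 − 8 − 0)/2 = 6/2 = 3.
(Structurally: 0 ring(s) + 3 π bond(s) = 3.)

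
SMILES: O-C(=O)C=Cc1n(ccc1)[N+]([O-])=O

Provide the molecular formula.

Heavy atoms from the SMILES: 7 C, 2 N, 4 O.
Implicit hydrogens by atom environment:
  3 × C (aromatic): 1 H each → 3
  2 × C: 1 H each → 2
  2 × O: no H
  1 × C (aromatic): no H
  1 × C: no H
  1 × N (aromatic): no H
  1 × N (charge +1): no H
  1 × O: 1 H
  1 × O (charge -1): no H
  Total hydrogens = 6.
Molecular formula: C7H6N2O4

C7H6N2O4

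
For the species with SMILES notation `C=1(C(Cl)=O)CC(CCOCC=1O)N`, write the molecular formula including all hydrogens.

Heavy atoms from the SMILES: 8 C, 1 Cl, 1 N, 3 O.
Implicit hydrogens by atom environment:
  4 × C: 2 H each → 8
  3 × C: no H
  2 × O: no H
  1 × C: 1 H
  1 × Cl: no H
  1 × N: 2 H
  1 × O: 1 H
  Total hydrogens = 12.
Molecular formula: C8H12ClNO3

C8H12ClNO3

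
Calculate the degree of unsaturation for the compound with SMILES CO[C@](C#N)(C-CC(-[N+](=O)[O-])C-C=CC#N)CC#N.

Molecular formula from the SMILES: C12H14N4O3.
DoU = (2C + 2 + N − H − X)/2 = (2·12 + 2 + 4 − 14 − 0)/2 = 16/2 = 8.
(Structurally: 0 ring(s) + 8 π bond(s) = 8.)

8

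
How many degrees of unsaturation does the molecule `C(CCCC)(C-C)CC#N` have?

Molecular formula from the SMILES: C9H17N.
DoU = (2C + 2 + N − H − X)/2 = (2·9 + 2 + 1 − 17 − 0)/2 = 4/2 = 2.
(Structurally: 0 ring(s) + 2 π bond(s) = 2.)

2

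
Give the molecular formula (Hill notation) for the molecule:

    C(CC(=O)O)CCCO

Heavy atoms from the SMILES: 6 C, 3 O.
Implicit hydrogens by atom environment:
  5 × C: 2 H each → 10
  2 × O: 1 H each → 2
  1 × C: no H
  1 × O: no H
  Total hydrogens = 12.
Molecular formula: C6H12O3

C6H12O3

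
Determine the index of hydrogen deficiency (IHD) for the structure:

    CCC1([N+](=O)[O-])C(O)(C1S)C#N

Molecular formula from the SMILES: C6H8N2O3S.
DoU = (2C + 2 + N − H − X)/2 = (2·6 + 2 + 2 − 8 − 0)/2 = 8/2 = 4.
(Structurally: 1 ring(s) + 3 π bond(s) = 4.)

4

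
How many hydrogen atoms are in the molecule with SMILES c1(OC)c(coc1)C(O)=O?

Hydrogens are implicit in SMILES; fill each atom to its normal valence:
  2 × C (aromatic): 1 H each → 2
  2 × C (aromatic): no H
  2 × O: no H
  1 × C: 3 H
  1 × C: no H
  1 × O: 1 H
  1 × O (aromatic): no H
  Total hydrogens = 6.

6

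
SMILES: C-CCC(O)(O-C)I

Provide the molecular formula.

C5H11IO2

Heavy atoms from the SMILES: 5 C, 1 I, 2 O.
Implicit hydrogens by atom environment:
  2 × C: 3 H each → 6
  2 × C: 2 H each → 4
  1 × C: no H
  1 × I: no H
  1 × O: 1 H
  1 × O: no H
  Total hydrogens = 11.
Molecular formula: C5H11IO2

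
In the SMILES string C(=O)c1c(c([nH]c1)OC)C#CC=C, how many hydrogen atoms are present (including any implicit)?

9

Hydrogens are implicit in SMILES; fill each atom to its normal valence:
  3 × C (aromatic): no H
  2 × C: 1 H each → 2
  2 × C: no H
  2 × O: no H
  1 × C: 3 H
  1 × C: 2 H
  1 × C (aromatic): 1 H
  1 × N (aromatic): 1 H
  Total hydrogens = 9.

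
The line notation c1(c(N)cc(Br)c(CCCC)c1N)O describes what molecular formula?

C10H15BrN2O

Heavy atoms from the SMILES: 1 Br, 10 C, 2 N, 1 O.
Implicit hydrogens by atom environment:
  5 × C (aromatic): no H
  3 × C: 2 H each → 6
  2 × N: 2 H each → 4
  1 × Br: no H
  1 × C: 3 H
  1 × C (aromatic): 1 H
  1 × O: 1 H
  Total hydrogens = 15.
Molecular formula: C10H15BrN2O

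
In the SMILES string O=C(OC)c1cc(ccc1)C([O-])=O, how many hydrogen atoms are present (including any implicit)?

Hydrogens are implicit in SMILES; fill each atom to its normal valence:
  4 × C (aromatic): 1 H each → 4
  3 × O: no H
  2 × C (aromatic): no H
  2 × C: no H
  1 × C: 3 H
  1 × O (charge -1): no H
  Total hydrogens = 7.

7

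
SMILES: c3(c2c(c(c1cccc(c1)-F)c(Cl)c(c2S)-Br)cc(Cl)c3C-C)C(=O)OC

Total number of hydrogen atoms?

14

Hydrogens are implicit in SMILES; fill each atom to its normal valence:
  11 × C (aromatic): no H
  5 × C (aromatic): 1 H each → 5
  2 × C: 3 H each → 6
  2 × Cl: no H
  2 × O: no H
  1 × Br: no H
  1 × C: 2 H
  1 × C: no H
  1 × F: no H
  1 × S: 1 H
  Total hydrogens = 14.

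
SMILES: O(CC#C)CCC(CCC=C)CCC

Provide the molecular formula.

C13H22O

Heavy atoms from the SMILES: 13 C, 1 O.
Implicit hydrogens by atom environment:
  8 × C: 2 H each → 16
  3 × C: 1 H each → 3
  1 × C: 3 H
  1 × C: no H
  1 × O: no H
  Total hydrogens = 22.
Molecular formula: C13H22O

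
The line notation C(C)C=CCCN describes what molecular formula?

Heavy atoms from the SMILES: 6 C, 1 N.
Implicit hydrogens by atom environment:
  3 × C: 2 H each → 6
  2 × C: 1 H each → 2
  1 × C: 3 H
  1 × N: 2 H
  Total hydrogens = 13.
Molecular formula: C6H13N

C6H13N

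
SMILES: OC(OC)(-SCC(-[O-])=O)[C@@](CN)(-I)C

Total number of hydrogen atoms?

Hydrogens are implicit in SMILES; fill each atom to its normal valence:
  3 × C: no H
  2 × C: 3 H each → 6
  2 × C: 2 H each → 4
  2 × O: no H
  1 × I: no H
  1 × N: 2 H
  1 × O: 1 H
  1 × O (charge -1): no H
  1 × S: no H
  Total hydrogens = 13.

13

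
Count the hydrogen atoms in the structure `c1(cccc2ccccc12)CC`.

Hydrogens are implicit in SMILES; fill each atom to its normal valence:
  7 × C (aromatic): 1 H each → 7
  3 × C (aromatic): no H
  1 × C: 3 H
  1 × C: 2 H
  Total hydrogens = 12.

12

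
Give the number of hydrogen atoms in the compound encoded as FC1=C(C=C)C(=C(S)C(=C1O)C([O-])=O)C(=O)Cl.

5

Hydrogens are implicit in SMILES; fill each atom to its normal valence:
  6 × C (aromatic): no H
  2 × C: no H
  2 × O: no H
  1 × C: 2 H
  1 × C: 1 H
  1 × Cl: no H
  1 × F: no H
  1 × O: 1 H
  1 × O (charge -1): no H
  1 × S: 1 H
  Total hydrogens = 5.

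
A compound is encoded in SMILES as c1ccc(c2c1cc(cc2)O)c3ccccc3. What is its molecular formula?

Heavy atoms from the SMILES: 16 C, 1 O.
Implicit hydrogens by atom environment:
  11 × C (aromatic): 1 H each → 11
  5 × C (aromatic): no H
  1 × O: 1 H
  Total hydrogens = 12.
Molecular formula: C16H12O

C16H12O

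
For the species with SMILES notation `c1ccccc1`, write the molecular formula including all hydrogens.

C6H6

Heavy atoms from the SMILES: 6 C.
Implicit hydrogens by atom environment:
  6 × C (aromatic): 1 H each → 6
  Total hydrogens = 6.
Molecular formula: C6H6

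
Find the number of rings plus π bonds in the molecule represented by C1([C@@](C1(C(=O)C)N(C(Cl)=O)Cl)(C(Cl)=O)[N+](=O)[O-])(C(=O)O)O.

Molecular formula from the SMILES: C8H5Cl3N2O8.
DoU = (2C + 2 + N − H − X)/2 = (2·8 + 2 + 2 − 5 − 3)/2 = 12/2 = 6.
(Structurally: 1 ring(s) + 5 π bond(s) = 6.)

6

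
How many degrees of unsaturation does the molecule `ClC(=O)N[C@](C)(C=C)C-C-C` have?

2

Molecular formula from the SMILES: C8H14ClNO.
DoU = (2C + 2 + N − H − X)/2 = (2·8 + 2 + 1 − 14 − 1)/2 = 4/2 = 2.
(Structurally: 0 ring(s) + 2 π bond(s) = 2.)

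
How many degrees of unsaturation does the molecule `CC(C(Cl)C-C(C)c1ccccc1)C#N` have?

Molecular formula from the SMILES: C13H16ClN.
DoU = (2C + 2 + N − H − X)/2 = (2·13 + 2 + 1 − 16 − 1)/2 = 12/2 = 6.
(Structurally: 1 ring(s) + 5 π bond(s) = 6.)

6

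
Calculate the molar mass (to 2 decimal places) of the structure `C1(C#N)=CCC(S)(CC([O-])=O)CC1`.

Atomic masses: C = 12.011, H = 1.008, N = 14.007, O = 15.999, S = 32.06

196.24

Molecular formula: C9H10NO2S-.
M = 9×12.011 + 10×1.008 + 1×14.007 + 2×15.999 + 1×32.06 = 196.24 g/mol.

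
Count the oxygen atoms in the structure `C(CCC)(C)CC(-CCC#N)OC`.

The symbol for oxygen appears 1 time in the SMILES.

1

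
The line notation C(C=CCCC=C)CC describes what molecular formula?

Heavy atoms from the SMILES: 9 C.
Implicit hydrogens by atom environment:
  5 × C: 2 H each → 10
  3 × C: 1 H each → 3
  1 × C: 3 H
  Total hydrogens = 16.
Molecular formula: C9H16

C9H16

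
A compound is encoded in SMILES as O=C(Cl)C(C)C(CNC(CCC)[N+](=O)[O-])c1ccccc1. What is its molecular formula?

C15H21ClN2O3

Heavy atoms from the SMILES: 15 C, 1 Cl, 2 N, 3 O.
Implicit hydrogens by atom environment:
  5 × C (aromatic): 1 H each → 5
  3 × C: 2 H each → 6
  3 × C: 1 H each → 3
  2 × C: 3 H each → 6
  2 × O: no H
  1 × C: no H
  1 × C (aromatic): no H
  1 × Cl: no H
  1 × N: 1 H
  1 × N (charge +1): no H
  1 × O (charge -1): no H
  Total hydrogens = 21.
Molecular formula: C15H21ClN2O3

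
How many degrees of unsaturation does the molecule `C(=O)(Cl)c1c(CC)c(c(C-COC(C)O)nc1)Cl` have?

5

Molecular formula from the SMILES: C12H15Cl2NO3.
DoU = (2C + 2 + N − H − X)/2 = (2·12 + 2 + 1 − 15 − 2)/2 = 10/2 = 5.
(Structurally: 1 ring(s) + 4 π bond(s) = 5.)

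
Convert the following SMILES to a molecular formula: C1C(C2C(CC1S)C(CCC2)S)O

Heavy atoms from the SMILES: 10 C, 1 O, 2 S.
Implicit hydrogens by atom environment:
  5 × C: 2 H each → 10
  5 × C: 1 H each → 5
  2 × S: 1 H each → 2
  1 × O: 1 H
  Total hydrogens = 18.
Molecular formula: C10H18OS2

C10H18OS2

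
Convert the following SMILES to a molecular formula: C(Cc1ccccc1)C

Heavy atoms from the SMILES: 9 C.
Implicit hydrogens by atom environment:
  5 × C (aromatic): 1 H each → 5
  2 × C: 2 H each → 4
  1 × C: 3 H
  1 × C (aromatic): no H
  Total hydrogens = 12.
Molecular formula: C9H12

C9H12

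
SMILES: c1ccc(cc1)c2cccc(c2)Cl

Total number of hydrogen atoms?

9

Hydrogens are implicit in SMILES; fill each atom to its normal valence:
  9 × C (aromatic): 1 H each → 9
  3 × C (aromatic): no H
  1 × Cl: no H
  Total hydrogens = 9.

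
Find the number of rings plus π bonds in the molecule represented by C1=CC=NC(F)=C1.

Molecular formula from the SMILES: C5H4FN.
DoU = (2C + 2 + N − H − X)/2 = (2·5 + 2 + 1 − 4 − 1)/2 = 8/2 = 4.
(Structurally: 1 ring(s) + 3 π bond(s) = 4.)

4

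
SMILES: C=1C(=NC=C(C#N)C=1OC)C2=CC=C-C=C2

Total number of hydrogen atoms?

Hydrogens are implicit in SMILES; fill each atom to its normal valence:
  7 × C (aromatic): 1 H each → 7
  4 × C (aromatic): no H
  1 × C: 3 H
  1 × C: no H
  1 × N (aromatic): no H
  1 × N: no H
  1 × O: no H
  Total hydrogens = 10.

10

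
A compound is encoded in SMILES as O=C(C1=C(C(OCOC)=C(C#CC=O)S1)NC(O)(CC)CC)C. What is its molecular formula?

C16H21NO5S

Heavy atoms from the SMILES: 16 C, 1 N, 5 O, 1 S.
Implicit hydrogens by atom environment:
  4 × C: 3 H each → 12
  4 × C (aromatic): no H
  4 × C: no H
  4 × O: no H
  3 × C: 2 H each → 6
  1 × C: 1 H
  1 × N: 1 H
  1 × O: 1 H
  1 × S (aromatic): no H
  Total hydrogens = 21.
Molecular formula: C16H21NO5S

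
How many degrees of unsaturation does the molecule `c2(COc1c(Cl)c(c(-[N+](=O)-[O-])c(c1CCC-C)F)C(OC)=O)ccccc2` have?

Molecular formula from the SMILES: C19H19ClFNO5.
DoU = (2C + 2 + N − H − X)/2 = (2·19 + 2 + 1 − 19 − 2)/2 = 20/2 = 10.
(Structurally: 2 ring(s) + 8 π bond(s) = 10.)

10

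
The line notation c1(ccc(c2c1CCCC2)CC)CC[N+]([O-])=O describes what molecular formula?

Heavy atoms from the SMILES: 14 C, 1 N, 2 O.
Implicit hydrogens by atom environment:
  7 × C: 2 H each → 14
  4 × C (aromatic): no H
  2 × C (aromatic): 1 H each → 2
  1 × C: 3 H
  1 × N (charge +1): no H
  1 × O: no H
  1 × O (charge -1): no H
  Total hydrogens = 19.
Molecular formula: C14H19NO2

C14H19NO2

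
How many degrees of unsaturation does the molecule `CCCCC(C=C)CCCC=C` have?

2

Molecular formula from the SMILES: C12H22.
DoU = (2C + 2 + N − H − X)/2 = (2·12 + 2 + 0 − 22 − 0)/2 = 4/2 = 2.
(Structurally: 0 ring(s) + 2 π bond(s) = 2.)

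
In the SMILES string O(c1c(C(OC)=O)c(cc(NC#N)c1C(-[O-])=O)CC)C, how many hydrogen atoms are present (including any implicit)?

13

Hydrogens are implicit in SMILES; fill each atom to its normal valence:
  5 × C (aromatic): no H
  4 × O: no H
  3 × C: 3 H each → 9
  3 × C: no H
  1 × C: 2 H
  1 × C (aromatic): 1 H
  1 × N: 1 H
  1 × N: no H
  1 × O (charge -1): no H
  Total hydrogens = 13.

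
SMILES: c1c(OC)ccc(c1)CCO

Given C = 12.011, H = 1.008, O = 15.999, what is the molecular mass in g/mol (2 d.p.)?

Molecular formula: C9H12O2.
M = 9×12.011 + 12×1.008 + 2×15.999 = 152.19 g/mol.

152.19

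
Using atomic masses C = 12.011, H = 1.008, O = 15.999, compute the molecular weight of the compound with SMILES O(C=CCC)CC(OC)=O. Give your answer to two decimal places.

Molecular formula: C7H12O3.
M = 7×12.011 + 12×1.008 + 3×15.999 = 144.17 g/mol.

144.17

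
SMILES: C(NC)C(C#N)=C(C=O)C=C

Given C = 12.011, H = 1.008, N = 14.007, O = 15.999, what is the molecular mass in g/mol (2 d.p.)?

150.18

Molecular formula: C8H10N2O.
M = 8×12.011 + 10×1.008 + 2×14.007 + 1×15.999 = 150.18 g/mol.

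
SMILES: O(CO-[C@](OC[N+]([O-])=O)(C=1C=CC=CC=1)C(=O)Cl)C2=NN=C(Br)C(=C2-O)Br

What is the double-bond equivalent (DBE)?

10

Molecular formula from the SMILES: C14H10Br2ClN3O7.
DoU = (2C + 2 + N − H − X)/2 = (2·14 + 2 + 3 − 10 − 3)/2 = 20/2 = 10.
(Structurally: 2 ring(s) + 8 π bond(s) = 10.)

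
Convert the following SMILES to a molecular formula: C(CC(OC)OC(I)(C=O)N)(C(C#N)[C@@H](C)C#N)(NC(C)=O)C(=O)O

Heavy atoms from the SMILES: 14 C, 1 I, 4 N, 6 O.
Implicit hydrogens by atom environment:
  6 × C: no H
  5 × O: no H
  4 × C: 1 H each → 4
  3 × C: 3 H each → 9
  2 × N: no H
  1 × C: 2 H
  1 × I: no H
  1 × N: 2 H
  1 × N: 1 H
  1 × O: 1 H
  Total hydrogens = 19.
Molecular formula: C14H19IN4O6

C14H19IN4O6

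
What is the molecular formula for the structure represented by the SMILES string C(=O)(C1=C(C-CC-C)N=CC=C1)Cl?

C10H12ClNO

Heavy atoms from the SMILES: 10 C, 1 Cl, 1 N, 1 O.
Implicit hydrogens by atom environment:
  3 × C: 2 H each → 6
  3 × C (aromatic): 1 H each → 3
  2 × C (aromatic): no H
  1 × C: 3 H
  1 × C: no H
  1 × Cl: no H
  1 × N (aromatic): no H
  1 × O: no H
  Total hydrogens = 12.
Molecular formula: C10H12ClNO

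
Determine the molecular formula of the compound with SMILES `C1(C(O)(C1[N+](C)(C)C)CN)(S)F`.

C7H16FN2OS+

Heavy atoms from the SMILES: 7 C, 1 F, 2 N, 1 O, 1 S.
Implicit hydrogens by atom environment:
  3 × C: 3 H each → 9
  2 × C: no H
  1 × C: 2 H
  1 × C: 1 H
  1 × F: no H
  1 × N: 2 H
  1 × N (charge +1): no H
  1 × O: 1 H
  1 × S: 1 H
  Total hydrogens = 16.
Net charge +1.
Molecular formula: C7H16FN2OS+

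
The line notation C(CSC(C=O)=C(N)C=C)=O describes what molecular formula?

C7H9NO2S

Heavy atoms from the SMILES: 7 C, 1 N, 2 O, 1 S.
Implicit hydrogens by atom environment:
  3 × C: 1 H each → 3
  2 × C: 2 H each → 4
  2 × C: no H
  2 × O: no H
  1 × N: 2 H
  1 × S: no H
  Total hydrogens = 9.
Molecular formula: C7H9NO2S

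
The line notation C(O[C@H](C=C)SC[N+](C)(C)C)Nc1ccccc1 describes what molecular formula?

Heavy atoms from the SMILES: 14 C, 2 N, 1 O, 1 S.
Implicit hydrogens by atom environment:
  5 × C (aromatic): 1 H each → 5
  3 × C: 3 H each → 9
  3 × C: 2 H each → 6
  2 × C: 1 H each → 2
  1 × C (aromatic): no H
  1 × N: 1 H
  1 × N (charge +1): no H
  1 × O: no H
  1 × S: no H
  Total hydrogens = 23.
Net charge +1.
Molecular formula: C14H23N2OS+

C14H23N2OS+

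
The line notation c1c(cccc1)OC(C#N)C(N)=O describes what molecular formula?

Heavy atoms from the SMILES: 9 C, 2 N, 2 O.
Implicit hydrogens by atom environment:
  5 × C (aromatic): 1 H each → 5
  2 × C: no H
  2 × O: no H
  1 × C: 1 H
  1 × C (aromatic): no H
  1 × N: 2 H
  1 × N: no H
  Total hydrogens = 8.
Molecular formula: C9H8N2O2

C9H8N2O2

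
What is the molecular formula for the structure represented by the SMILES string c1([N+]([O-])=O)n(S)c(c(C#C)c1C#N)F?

Heavy atoms from the SMILES: 7 C, 1 F, 3 N, 2 O, 1 S.
Implicit hydrogens by atom environment:
  4 × C (aromatic): no H
  2 × C: no H
  1 × C: 1 H
  1 × F: no H
  1 × N (aromatic): no H
  1 × N: no H
  1 × N (charge +1): no H
  1 × O: no H
  1 × O (charge -1): no H
  1 × S: 1 H
  Total hydrogens = 2.
Molecular formula: C7H2FN3O2S

C7H2FN3O2S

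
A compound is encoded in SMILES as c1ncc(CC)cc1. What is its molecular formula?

C7H9N

Heavy atoms from the SMILES: 7 C, 1 N.
Implicit hydrogens by atom environment:
  4 × C (aromatic): 1 H each → 4
  1 × C: 3 H
  1 × C: 2 H
  1 × C (aromatic): no H
  1 × N (aromatic): no H
  Total hydrogens = 9.
Molecular formula: C7H9N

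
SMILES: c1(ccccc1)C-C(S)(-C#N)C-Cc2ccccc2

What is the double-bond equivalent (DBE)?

10

Molecular formula from the SMILES: C17H17NS.
DoU = (2C + 2 + N − H − X)/2 = (2·17 + 2 + 1 − 17 − 0)/2 = 20/2 = 10.
(Structurally: 2 ring(s) + 8 π bond(s) = 10.)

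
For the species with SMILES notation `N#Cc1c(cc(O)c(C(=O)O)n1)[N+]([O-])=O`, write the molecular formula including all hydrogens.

Heavy atoms from the SMILES: 7 C, 3 N, 5 O.
Implicit hydrogens by atom environment:
  4 × C (aromatic): no H
  2 × C: no H
  2 × O: 1 H each → 2
  2 × O: no H
  1 × C (aromatic): 1 H
  1 × N (aromatic): no H
  1 × N (charge +1): no H
  1 × N: no H
  1 × O (charge -1): no H
  Total hydrogens = 3.
Molecular formula: C7H3N3O5

C7H3N3O5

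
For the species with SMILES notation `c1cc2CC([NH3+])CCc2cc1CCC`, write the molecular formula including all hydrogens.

C13H20N+

Heavy atoms from the SMILES: 13 C, 1 N.
Implicit hydrogens by atom environment:
  5 × C: 2 H each → 10
  3 × C (aromatic): 1 H each → 3
  3 × C (aromatic): no H
  1 × C: 3 H
  1 × C: 1 H
  1 × N (charge +1): 3 H
  Total hydrogens = 20.
Net charge +1.
Molecular formula: C13H20N+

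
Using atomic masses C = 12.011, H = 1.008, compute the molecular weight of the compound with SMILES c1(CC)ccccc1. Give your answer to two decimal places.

Molecular formula: C8H10.
M = 8×12.011 + 10×1.008 = 106.17 g/mol.

106.17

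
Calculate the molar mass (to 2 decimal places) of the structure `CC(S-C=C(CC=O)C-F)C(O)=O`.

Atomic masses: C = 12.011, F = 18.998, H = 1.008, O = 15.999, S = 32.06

Molecular formula: C8H11FO3S.
M = 8×12.011 + 1×18.998 + 11×1.008 + 3×15.999 + 1×32.06 = 206.23 g/mol.

206.23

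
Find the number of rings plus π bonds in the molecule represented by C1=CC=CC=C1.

Molecular formula from the SMILES: C6H6.
DoU = (2C + 2 + N − H − X)/2 = (2·6 + 2 + 0 − 6 − 0)/2 = 8/2 = 4.
(Structurally: 1 ring(s) + 3 π bond(s) = 4.)

4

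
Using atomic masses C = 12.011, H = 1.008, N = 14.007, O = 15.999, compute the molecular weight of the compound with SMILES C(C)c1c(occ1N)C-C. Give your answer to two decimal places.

Molecular formula: C8H13NO.
M = 8×12.011 + 13×1.008 + 1×14.007 + 1×15.999 = 139.20 g/mol.

139.20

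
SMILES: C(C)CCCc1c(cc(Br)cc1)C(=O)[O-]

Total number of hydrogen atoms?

Hydrogens are implicit in SMILES; fill each atom to its normal valence:
  4 × C: 2 H each → 8
  3 × C (aromatic): 1 H each → 3
  3 × C (aromatic): no H
  1 × Br: no H
  1 × C: 3 H
  1 × C: no H
  1 × O: no H
  1 × O (charge -1): no H
  Total hydrogens = 14.

14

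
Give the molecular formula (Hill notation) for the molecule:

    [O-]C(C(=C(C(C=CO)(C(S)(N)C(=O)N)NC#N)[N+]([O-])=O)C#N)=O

C10H9N6O6S-

Heavy atoms from the SMILES: 10 C, 6 N, 6 O, 1 S.
Implicit hydrogens by atom environment:
  8 × C: no H
  3 × O: no H
  2 × C: 1 H each → 2
  2 × N: 2 H each → 4
  2 × N: no H
  2 × O (charge -1): no H
  1 × N: 1 H
  1 × N (charge +1): no H
  1 × O: 1 H
  1 × S: 1 H
  Total hydrogens = 9.
Net charge -1.
Molecular formula: C10H9N6O6S-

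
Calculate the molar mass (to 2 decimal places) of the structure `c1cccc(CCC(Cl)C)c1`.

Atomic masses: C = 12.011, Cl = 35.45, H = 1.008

Molecular formula: C10H13Cl.
M = 10×12.011 + 1×35.45 + 13×1.008 = 168.66 g/mol.

168.66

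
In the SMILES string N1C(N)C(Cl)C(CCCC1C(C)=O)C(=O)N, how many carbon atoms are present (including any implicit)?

10

The symbol for carbon appears 10 times in the SMILES. (Cl is a single chlorine, not C + l.)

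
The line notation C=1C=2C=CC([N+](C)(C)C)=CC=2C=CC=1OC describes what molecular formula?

Heavy atoms from the SMILES: 14 C, 1 N, 1 O.
Implicit hydrogens by atom environment:
  6 × C (aromatic): 1 H each → 6
  4 × C: 3 H each → 12
  4 × C (aromatic): no H
  1 × N (charge +1): no H
  1 × O: no H
  Total hydrogens = 18.
Net charge +1.
Molecular formula: C14H18NO+

C14H18NO+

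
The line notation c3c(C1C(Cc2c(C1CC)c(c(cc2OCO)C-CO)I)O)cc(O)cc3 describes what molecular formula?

C21H25IO5

Heavy atoms from the SMILES: 21 C, 1 I, 5 O.
Implicit hydrogens by atom environment:
  7 × C (aromatic): no H
  5 × C: 2 H each → 10
  5 × C (aromatic): 1 H each → 5
  4 × O: 1 H each → 4
  3 × C: 1 H each → 3
  1 × C: 3 H
  1 × I: no H
  1 × O: no H
  Total hydrogens = 25.
Molecular formula: C21H25IO5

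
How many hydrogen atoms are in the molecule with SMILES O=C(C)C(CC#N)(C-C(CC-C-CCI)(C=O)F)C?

21

Hydrogens are implicit in SMILES; fill each atom to its normal valence:
  7 × C: 2 H each → 14
  4 × C: no H
  2 × C: 3 H each → 6
  2 × O: no H
  1 × C: 1 H
  1 × F: no H
  1 × I: no H
  1 × N: no H
  Total hydrogens = 21.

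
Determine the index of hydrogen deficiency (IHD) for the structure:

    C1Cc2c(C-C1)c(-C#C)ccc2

7

Molecular formula from the SMILES: C12H12.
DoU = (2C + 2 + N − H − X)/2 = (2·12 + 2 + 0 − 12 − 0)/2 = 14/2 = 7.
(Structurally: 2 ring(s) + 5 π bond(s) = 7.)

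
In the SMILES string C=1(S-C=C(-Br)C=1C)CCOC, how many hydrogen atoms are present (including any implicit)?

Hydrogens are implicit in SMILES; fill each atom to its normal valence:
  3 × C (aromatic): no H
  2 × C: 3 H each → 6
  2 × C: 2 H each → 4
  1 × Br: no H
  1 × C (aromatic): 1 H
  1 × O: no H
  1 × S (aromatic): no H
  Total hydrogens = 11.

11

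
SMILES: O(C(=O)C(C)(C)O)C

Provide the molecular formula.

Heavy atoms from the SMILES: 5 C, 3 O.
Implicit hydrogens by atom environment:
  3 × C: 3 H each → 9
  2 × C: no H
  2 × O: no H
  1 × O: 1 H
  Total hydrogens = 10.
Molecular formula: C5H10O3

C5H10O3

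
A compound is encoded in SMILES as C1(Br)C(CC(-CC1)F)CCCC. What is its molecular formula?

C10H18BrF

Heavy atoms from the SMILES: 1 Br, 10 C, 1 F.
Implicit hydrogens by atom environment:
  6 × C: 2 H each → 12
  3 × C: 1 H each → 3
  1 × Br: no H
  1 × C: 3 H
  1 × F: no H
  Total hydrogens = 18.
Molecular formula: C10H18BrF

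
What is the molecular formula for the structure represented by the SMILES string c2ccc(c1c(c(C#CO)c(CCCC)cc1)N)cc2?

Heavy atoms from the SMILES: 18 C, 1 N, 1 O.
Implicit hydrogens by atom environment:
  7 × C (aromatic): 1 H each → 7
  5 × C (aromatic): no H
  3 × C: 2 H each → 6
  2 × C: no H
  1 × C: 3 H
  1 × N: 2 H
  1 × O: 1 H
  Total hydrogens = 19.
Molecular formula: C18H19NO

C18H19NO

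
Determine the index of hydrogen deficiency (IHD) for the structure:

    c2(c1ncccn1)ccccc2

Molecular formula from the SMILES: C10H8N2.
DoU = (2C + 2 + N − H − X)/2 = (2·10 + 2 + 2 − 8 − 0)/2 = 16/2 = 8.
(Structurally: 2 ring(s) + 6 π bond(s) = 8.)

8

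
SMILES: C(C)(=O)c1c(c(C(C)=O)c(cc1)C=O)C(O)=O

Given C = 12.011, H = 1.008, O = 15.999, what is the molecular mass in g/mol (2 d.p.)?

Molecular formula: C12H10O5.
M = 12×12.011 + 10×1.008 + 5×15.999 = 234.21 g/mol.

234.21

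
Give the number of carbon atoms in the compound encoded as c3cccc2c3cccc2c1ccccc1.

16

The symbol for carbon appears 16 times in the SMILES. Lowercase c denotes aromatic carbon and counts toward C.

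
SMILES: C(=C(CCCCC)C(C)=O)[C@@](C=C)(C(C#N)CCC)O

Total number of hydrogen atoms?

27

Hydrogens are implicit in SMILES; fill each atom to its normal valence:
  7 × C: 2 H each → 14
  4 × C: no H
  3 × C: 3 H each → 9
  3 × C: 1 H each → 3
  1 × N: no H
  1 × O: 1 H
  1 × O: no H
  Total hydrogens = 27.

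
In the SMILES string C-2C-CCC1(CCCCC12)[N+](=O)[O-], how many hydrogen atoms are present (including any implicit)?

Hydrogens are implicit in SMILES; fill each atom to its normal valence:
  8 × C: 2 H each → 16
  1 × C: 1 H
  1 × C: no H
  1 × N (charge +1): no H
  1 × O: no H
  1 × O (charge -1): no H
  Total hydrogens = 17.

17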